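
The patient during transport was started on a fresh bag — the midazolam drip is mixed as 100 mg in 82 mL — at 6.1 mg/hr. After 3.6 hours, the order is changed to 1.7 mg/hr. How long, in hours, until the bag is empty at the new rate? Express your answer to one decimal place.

45.9 hours

Initial rate:
Concentration = 100 mg ÷ 82 mL = 1.219512 mg/mL
Rate = 6.1 mg/hr ÷ 1.219512 mg/mL = 5.002 mL/hr
Volume infused so far = 5.002 mL/hr × 3.6 hr = 18.0072 mL
Volume remaining = 82 − 18.0072 = 63.9928 mL
New rate:
Rate = 1.7 mg/hr ÷ 1.219512 mg/mL = 1.394 mL/hr
Time remaining = 63.9928 mL ÷ 1.394 mL/hr = 45.90588 hr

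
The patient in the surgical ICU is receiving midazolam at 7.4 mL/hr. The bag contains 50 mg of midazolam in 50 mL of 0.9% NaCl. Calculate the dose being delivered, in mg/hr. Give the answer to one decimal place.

Concentration = 50 mg ÷ 50 mL = 1 mg/mL
Drug rate = 7.4 mL/hr × 1 mg/mL = 7.4 mg/hr

7.4 mg/hr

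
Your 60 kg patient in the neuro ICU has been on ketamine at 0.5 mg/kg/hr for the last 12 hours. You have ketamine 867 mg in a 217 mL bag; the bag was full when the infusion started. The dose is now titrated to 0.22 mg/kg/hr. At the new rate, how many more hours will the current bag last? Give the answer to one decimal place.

Initial rate:
Dose = 0.5 mg/kg/hr × 60 kg = 30 mg/hr
Concentration = 867 mg ÷ 217 mL = 3.995392 mg/mL
Rate = 30 mg/hr ÷ 3.995392 mg/mL = 7.508651 mL/hr
Volume infused so far = 7.508651 mL/hr × 12 hr = 90.10381 mL
Volume remaining = 217 − 90.10381 = 126.8962 mL
New rate:
Dose = 0.22 mg/kg/hr × 60 kg = 13.2 mg/hr
Rate = 13.2 mg/hr ÷ 3.995392 mg/mL = 3.303806 mL/hr
Time remaining = 126.8962 mL ÷ 3.303806 mL/hr = 38.40909 hr

38.4 hours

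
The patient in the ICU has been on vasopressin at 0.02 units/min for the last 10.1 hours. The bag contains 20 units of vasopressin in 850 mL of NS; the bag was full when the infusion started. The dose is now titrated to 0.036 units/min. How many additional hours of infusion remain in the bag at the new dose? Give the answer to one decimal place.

Initial rate:
0.02 units/min × 60 min/hr = 1.2 units/hr
Concentration = 20 units ÷ 850 mL = 0.02352941 units/mL
Rate = 1.2 units/hr ÷ 0.02352941 units/mL = 51 mL/hr
Volume infused so far = 51 mL/hr × 10.1 hr = 515.1 mL
Volume remaining = 850 − 515.1 = 334.9 mL
New rate:
0.036 units/min × 60 min/hr = 2.16 units/hr
Rate = 2.16 units/hr ÷ 0.02352941 units/mL = 91.8 mL/hr
Time remaining = 334.9 mL ÷ 91.8 mL/hr = 3.648148 hr

3.6 hours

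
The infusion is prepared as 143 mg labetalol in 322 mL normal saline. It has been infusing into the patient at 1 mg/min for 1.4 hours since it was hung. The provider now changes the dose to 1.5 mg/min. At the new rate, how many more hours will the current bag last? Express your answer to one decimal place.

Initial rate:
1 mg/min × 60 min/hr = 60 mg/hr
Concentration = 143 mg ÷ 322 mL = 0.4440994 mg/mL
Rate = 60 mg/hr ÷ 0.4440994 mg/mL = 135.1049 mL/hr
Volume infused so far = 135.1049 mL/hr × 1.4 hr = 189.1469 mL
Volume remaining = 322 − 189.1469 = 132.8531 mL
New rate:
1.5 mg/min × 60 min/hr = 90 mg/hr
Rate = 90 mg/hr ÷ 0.4440994 mg/mL = 202.6573 mL/hr
Time remaining = 132.8531 mL ÷ 202.6573 mL/hr = 0.6555556 hr

0.7 hours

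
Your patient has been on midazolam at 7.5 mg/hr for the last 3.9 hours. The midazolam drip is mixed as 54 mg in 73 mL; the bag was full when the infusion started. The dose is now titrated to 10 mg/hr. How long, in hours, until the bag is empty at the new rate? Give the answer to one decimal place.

2.5 hours

Initial rate:
Concentration = 54 mg ÷ 73 mL = 0.739726 mg/mL
Rate = 7.5 mg/hr ÷ 0.739726 mg/mL = 10.13889 mL/hr
Volume infused so far = 10.13889 mL/hr × 3.9 hr = 39.54167 mL
Volume remaining = 73 − 39.54167 = 33.45833 mL
New rate:
Rate = 10 mg/hr ÷ 0.739726 mg/mL = 13.51852 mL/hr
Time remaining = 33.45833 mL ÷ 13.51852 mL/hr = 2.475 hr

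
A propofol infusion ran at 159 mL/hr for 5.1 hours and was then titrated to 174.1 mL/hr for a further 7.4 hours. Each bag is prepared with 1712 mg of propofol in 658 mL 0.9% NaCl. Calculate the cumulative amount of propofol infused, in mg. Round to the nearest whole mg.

5462 mg

Concentration = 1712 mg ÷ 658 mL = 2.601824 mg/mL
Stage 1: 159 mL/hr × 5.1 hr = 810.9 mL → 810.9 mL × 2.601824 mg/mL = 2109.819 mg
Stage 2: 174.1 mL/hr × 7.4 hr = 1288.34 mL → 1288.34 mL × 2.601824 mg/mL = 3352.034 mg
Total = 2109.819 + 3352.034 = 5461.852 mg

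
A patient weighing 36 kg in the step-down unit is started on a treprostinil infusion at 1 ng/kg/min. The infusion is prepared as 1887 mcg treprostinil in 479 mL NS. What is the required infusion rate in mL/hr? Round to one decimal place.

0.5 mL/hr

Dose = 1 ng/kg/min × 36 kg = 36 ng/min
36 ng/min × 60 min/hr = 2160 ng/hr
Concentration = 1887 mcg ÷ 479 mL = 3.939457 mcg/mL = 3939.457 ng/mL
Rate = 2160 ng/hr ÷ 3939.457 ng/mL = 0.5482989 mL/hr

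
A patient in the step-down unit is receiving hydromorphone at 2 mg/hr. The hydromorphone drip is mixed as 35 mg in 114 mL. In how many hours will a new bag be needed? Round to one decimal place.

17.5 hours

Concentration = 35 mg ÷ 114 mL = 0.3070175 mg/mL
Rate = 2 mg/hr ÷ 0.3070175 mg/mL = 6.514286 mL/hr
Duration = 114 mL ÷ 6.514286 mL/hr = 17.5 hr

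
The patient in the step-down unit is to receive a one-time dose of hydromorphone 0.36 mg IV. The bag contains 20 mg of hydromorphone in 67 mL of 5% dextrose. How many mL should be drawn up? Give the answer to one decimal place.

1.2 mL

Concentration = 20 mg ÷ 67 mL = 0.2985075 mg/mL
Volume = 0.36 mg ÷ 0.2985075 mg/mL = 1.206 mL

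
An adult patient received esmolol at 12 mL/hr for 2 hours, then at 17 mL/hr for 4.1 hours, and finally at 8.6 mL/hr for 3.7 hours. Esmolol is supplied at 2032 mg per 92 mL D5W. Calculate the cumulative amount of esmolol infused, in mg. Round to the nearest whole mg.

2772 mg

Concentration = 2032 mg ÷ 92 mL = 22.08696 mg/mL
Stage 1: 12 mL/hr × 2 hr = 24 mL → 24 mL × 22.08696 mg/mL = 530.087 mg
Stage 2: 17 mL/hr × 4.1 hr = 69.7 mL → 69.7 mL × 22.08696 mg/mL = 1539.461 mg
Stage 3: 8.6 mL/hr × 3.7 hr = 31.82 mL → 31.82 mL × 22.08696 mg/mL = 702.807 mg
Total = 530.087 + 1539.461 + 702.807 = 2772.355 mg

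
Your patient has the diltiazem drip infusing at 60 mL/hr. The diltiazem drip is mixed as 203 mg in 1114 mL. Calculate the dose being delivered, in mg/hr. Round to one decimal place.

Concentration = 203 mg ÷ 1114 mL = 0.1822262 mg/mL
Drug rate = 60 mL/hr × 0.1822262 mg/mL = 10.93357 mg/hr

10.9 mg/hr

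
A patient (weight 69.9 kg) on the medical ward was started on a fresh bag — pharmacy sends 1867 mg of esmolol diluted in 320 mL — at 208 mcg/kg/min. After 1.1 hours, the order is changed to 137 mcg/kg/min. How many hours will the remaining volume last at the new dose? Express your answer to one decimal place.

Initial rate:
Dose = 208 mcg/kg/min × 69.9 kg = 14539.2 mcg/min
14539.2 mcg/min × 60 min/hr = 872352 mcg/hr
Concentration = 1867 mg ÷ 320 mL = 5.834375 mg/mL = 5834.375 mcg/mL
Rate = 872352 mcg/hr ÷ 5834.375 mcg/mL = 149.5194 mL/hr
Volume infused so far = 149.5194 mL/hr × 1.1 hr = 164.4713 mL
Volume remaining = 320 − 164.4713 = 155.5287 mL
New rate:
Dose = 137 mcg/kg/min × 69.9 kg = 9576.3 mcg/min
9576.3 mcg/min × 60 min/hr = 574578 mcg/hr
Rate = 574578 mcg/hr ÷ 5834.375 mcg/mL = 98.4815 mL/hr
Time remaining = 155.5287 mL ÷ 98.4815 mL/hr = 1.579268 hr

1.6 hours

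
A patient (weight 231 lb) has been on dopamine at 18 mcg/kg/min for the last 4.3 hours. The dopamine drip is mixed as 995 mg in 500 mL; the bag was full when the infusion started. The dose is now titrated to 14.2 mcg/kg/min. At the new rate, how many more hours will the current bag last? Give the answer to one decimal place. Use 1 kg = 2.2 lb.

Initial rate:
Weight = 231 lb ÷ 2.2 lb/kg = 105 kg
Dose = 18 mcg/kg/min × 105 kg = 1890 mcg/min
1890 mcg/min × 60 min/hr = 113400 mcg/hr
Concentration = 995 mg ÷ 500 mL = 1.99 mg/mL = 1990 mcg/mL
Rate = 113400 mcg/hr ÷ 1990 mcg/mL = 56.98492 mL/hr
Volume infused so far = 56.98492 mL/hr × 4.3 hr = 245.0352 mL
Volume remaining = 500 − 245.0352 = 254.9648 mL
New rate:
Dose = 14.2 mcg/kg/min × 105 kg = 1491 mcg/min
1491 mcg/min × 60 min/hr = 89460 mcg/hr
Rate = 89460 mcg/hr ÷ 1990 mcg/mL = 44.95477 mL/hr
Time remaining = 254.9648 mL ÷ 44.95477 mL/hr = 5.671585 hr

5.7 hours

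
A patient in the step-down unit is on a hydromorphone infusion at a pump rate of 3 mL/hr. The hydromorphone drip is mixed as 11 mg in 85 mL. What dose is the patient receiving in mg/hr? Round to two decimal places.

Concentration = 11 mg ÷ 85 mL = 0.1294118 mg/mL
Drug rate = 3 mL/hr × 0.1294118 mg/mL = 0.3882353 mg/hr

0.39 mg/hr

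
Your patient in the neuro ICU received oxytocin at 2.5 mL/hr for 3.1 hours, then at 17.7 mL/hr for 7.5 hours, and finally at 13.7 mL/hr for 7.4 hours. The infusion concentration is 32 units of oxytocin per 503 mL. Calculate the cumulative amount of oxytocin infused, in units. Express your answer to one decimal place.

Concentration = 32 units ÷ 503 mL = 0.06361829 units/mL
Stage 1: 2.5 mL/hr × 3.1 hr = 7.75 mL → 7.75 mL × 0.06361829 units/mL = 0.4930417 units
Stage 2: 17.7 mL/hr × 7.5 hr = 132.75 mL → 132.75 mL × 0.06361829 units/mL = 8.445328 units
Stage 3: 13.7 mL/hr × 7.4 hr = 101.38 mL → 101.38 mL × 0.06361829 units/mL = 6.449622 units
Total = 0.4930417 + 8.445328 + 6.449622 = 15.38799 units

15.4 units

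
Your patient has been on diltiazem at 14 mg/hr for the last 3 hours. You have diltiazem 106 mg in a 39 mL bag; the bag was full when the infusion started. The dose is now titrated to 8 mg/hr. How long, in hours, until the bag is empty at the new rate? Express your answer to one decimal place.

8.0 hours

Initial rate:
Concentration = 106 mg ÷ 39 mL = 2.717949 mg/mL
Rate = 14 mg/hr ÷ 2.717949 mg/mL = 5.150943 mL/hr
Volume infused so far = 5.150943 mL/hr × 3 hr = 15.45283 mL
Volume remaining = 39 − 15.45283 = 23.54717 mL
New rate:
Rate = 8 mg/hr ÷ 2.717949 mg/mL = 2.943396 mL/hr
Time remaining = 23.54717 mL ÷ 2.943396 mL/hr = 8 hr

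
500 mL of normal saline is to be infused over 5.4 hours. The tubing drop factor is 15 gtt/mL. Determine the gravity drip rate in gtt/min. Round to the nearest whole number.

23 gtt/min

500 mL ÷ (5.4 hr × 60 = 324 min) = 1.54321 mL/min
1.54321 mL/min × 15 gtt/mL = 23.14815 gtt/min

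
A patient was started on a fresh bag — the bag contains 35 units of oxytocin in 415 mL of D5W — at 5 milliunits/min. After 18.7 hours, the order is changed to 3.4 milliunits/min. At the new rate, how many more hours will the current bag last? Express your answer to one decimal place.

144.1 hours

Initial rate:
5 milliunits/min × 60 min/hr = 300 milliunits/hr
Concentration = 35 units ÷ 415 mL = 0.08433735 units/mL = 84.33735 milliunits/mL
Rate = 300 milliunits/hr ÷ 84.33735 milliunits/mL = 3.557143 mL/hr
Volume infused so far = 3.557143 mL/hr × 18.7 hr = 66.51857 mL
Volume remaining = 415 − 66.51857 = 348.4814 mL
New rate:
3.4 milliunits/min × 60 min/hr = 204 milliunits/hr
Rate = 204 milliunits/hr ÷ 84.33735 milliunits/mL = 2.418857 mL/hr
Time remaining = 348.4814 mL ÷ 2.418857 mL/hr = 144.0686 hr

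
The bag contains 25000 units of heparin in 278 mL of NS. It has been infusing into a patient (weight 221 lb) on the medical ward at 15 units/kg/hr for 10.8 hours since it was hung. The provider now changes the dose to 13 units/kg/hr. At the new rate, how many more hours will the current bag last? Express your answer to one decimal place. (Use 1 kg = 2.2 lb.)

Initial rate:
Weight = 221 lb ÷ 2.2 lb/kg = 100.4545 kg
Dose = 15 units/kg/hr × 100.4545 kg = 1506.818 units/hr
Concentration = 25000 units ÷ 278 mL = 89.92806 units/mL
Rate = 1506.818 units/hr ÷ 89.92806 units/mL = 16.75582 mL/hr
Volume infused so far = 16.75582 mL/hr × 10.8 hr = 180.9628 mL
Volume remaining = 278 − 180.9628 = 97.03716 mL
New rate:
Dose = 13 units/kg/hr × 100.4545 kg = 1305.909 units/hr
Rate = 1305.909 units/hr ÷ 89.92806 units/mL = 14.52171 mL/hr
Time remaining = 97.03716 mL ÷ 14.52171 mL/hr = 6.682214 hr

6.7 hours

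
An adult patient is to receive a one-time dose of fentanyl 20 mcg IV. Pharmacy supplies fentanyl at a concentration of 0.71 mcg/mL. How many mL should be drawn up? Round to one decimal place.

Volume = 20 mcg ÷ 0.71 mcg/mL = 28.16901 mL

28.2 mL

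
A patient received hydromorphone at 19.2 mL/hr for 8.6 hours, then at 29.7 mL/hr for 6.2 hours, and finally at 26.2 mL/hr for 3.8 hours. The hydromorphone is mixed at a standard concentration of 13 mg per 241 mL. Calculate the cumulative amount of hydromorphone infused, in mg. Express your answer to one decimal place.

24.2 mg

Concentration = 13 mg ÷ 241 mL = 0.05394191 mg/mL
Stage 1: 19.2 mL/hr × 8.6 hr = 165.12 mL → 165.12 mL × 0.05394191 mg/mL = 8.906888 mg
Stage 2: 29.7 mL/hr × 6.2 hr = 184.14 mL → 184.14 mL × 0.05394191 mg/mL = 9.932863 mg
Stage 3: 26.2 mL/hr × 3.8 hr = 99.56 mL → 99.56 mL × 0.05394191 mg/mL = 5.370456 mg
Total = 8.906888 + 9.932863 + 5.370456 = 24.21021 mg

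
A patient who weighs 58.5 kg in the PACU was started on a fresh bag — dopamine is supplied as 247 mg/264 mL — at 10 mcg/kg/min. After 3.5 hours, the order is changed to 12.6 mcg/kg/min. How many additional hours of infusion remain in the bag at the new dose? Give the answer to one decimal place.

2.8 hours

Initial rate:
Dose = 10 mcg/kg/min × 58.5 kg = 585 mcg/min
585 mcg/min × 60 min/hr = 35100 mcg/hr
Concentration = 247 mg ÷ 264 mL = 0.9356061 mg/mL = 935.6061 mcg/mL
Rate = 35100 mcg/hr ÷ 935.6061 mcg/mL = 37.51579 mL/hr
Volume infused so far = 37.51579 mL/hr × 3.5 hr = 131.3053 mL
Volume remaining = 264 − 131.3053 = 132.6947 mL
New rate:
Dose = 12.6 mcg/kg/min × 58.5 kg = 737.1 mcg/min
737.1 mcg/min × 60 min/hr = 44226 mcg/hr
Rate = 44226 mcg/hr ÷ 935.6061 mcg/mL = 47.26989 mL/hr
Time remaining = 132.6947 mL ÷ 47.26989 mL/hr = 2.807172 hr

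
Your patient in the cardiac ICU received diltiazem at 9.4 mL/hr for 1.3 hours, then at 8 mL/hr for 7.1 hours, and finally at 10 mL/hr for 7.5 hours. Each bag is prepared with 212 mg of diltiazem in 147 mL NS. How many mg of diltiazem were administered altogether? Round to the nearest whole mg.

Concentration = 212 mg ÷ 147 mL = 1.442177 mg/mL
Stage 1: 9.4 mL/hr × 1.3 hr = 12.22 mL → 12.22 mL × 1.442177 mg/mL = 17.6234 mg
Stage 2: 8 mL/hr × 7.1 hr = 56.8 mL → 56.8 mL × 1.442177 mg/mL = 81.91565 mg
Stage 3: 10 mL/hr × 7.5 hr = 75 mL → 75 mL × 1.442177 mg/mL = 108.1633 mg
Total = 17.6234 + 81.91565 + 108.1633 = 207.7023 mg

208 mg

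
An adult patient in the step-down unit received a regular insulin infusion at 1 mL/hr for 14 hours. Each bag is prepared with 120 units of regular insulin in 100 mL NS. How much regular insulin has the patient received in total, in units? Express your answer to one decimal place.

Concentration = 120 units ÷ 100 mL = 1.2 units/mL
Drug rate = 1 mL/hr × 1.2 units/mL = 1.2 units/hr
Total = 1.2 units/hr × 14 hr = 16.8 units

16.8 units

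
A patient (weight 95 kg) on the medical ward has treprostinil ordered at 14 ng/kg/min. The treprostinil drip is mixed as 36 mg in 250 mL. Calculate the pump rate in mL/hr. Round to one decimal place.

Dose = 14 ng/kg/min × 95 kg = 1330 ng/min
1330 ng/min × 60 min/hr = 79800 ng/hr
Concentration = 36 mg ÷ 250 mL = 0.144 mg/mL = 144000 ng/mL
Rate = 79800 ng/hr ÷ 144000 ng/mL = 0.5541667 mL/hr

0.6 mL/hr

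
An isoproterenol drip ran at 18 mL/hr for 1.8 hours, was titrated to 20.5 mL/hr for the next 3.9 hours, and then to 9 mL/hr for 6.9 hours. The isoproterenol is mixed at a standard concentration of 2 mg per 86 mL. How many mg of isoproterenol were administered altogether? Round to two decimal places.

4.06 mg

Concentration = 2 mg ÷ 86 mL = 0.02325581 mg/mL
Stage 1: 18 mL/hr × 1.8 hr = 32.4 mL → 32.4 mL × 0.02325581 mg/mL = 0.7534884 mg
Stage 2: 20.5 mL/hr × 3.9 hr = 79.95 mL → 79.95 mL × 0.02325581 mg/mL = 1.859302 mg
Stage 3: 9 mL/hr × 6.9 hr = 62.1 mL → 62.1 mL × 0.02325581 mg/mL = 1.444186 mg
Total = 0.7534884 + 1.859302 + 1.444186 = 4.056977 mg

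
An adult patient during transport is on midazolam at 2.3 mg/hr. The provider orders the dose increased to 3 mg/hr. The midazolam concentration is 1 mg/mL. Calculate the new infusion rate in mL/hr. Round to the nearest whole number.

3 mL/hr

Rate = 3 mg/hr ÷ 1 mg/mL = 3 mL/hr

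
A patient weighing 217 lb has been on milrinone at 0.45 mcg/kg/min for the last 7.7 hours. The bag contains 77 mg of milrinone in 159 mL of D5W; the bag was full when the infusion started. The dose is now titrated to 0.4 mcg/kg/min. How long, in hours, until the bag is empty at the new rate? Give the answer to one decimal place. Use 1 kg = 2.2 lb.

23.9 hours

Initial rate:
Weight = 217 lb ÷ 2.2 lb/kg = 98.63636 kg
Dose = 0.45 mcg/kg/min × 98.63636 kg = 44.38636 mcg/min
44.38636 mcg/min × 60 min/hr = 2663.182 mcg/hr
Concentration = 77 mg ÷ 159 mL = 0.4842767 mg/mL = 484.2767 mcg/mL
Rate = 2663.182 mcg/hr ÷ 484.2767 mcg/mL = 5.499298 mL/hr
Volume infused so far = 5.499298 mL/hr × 7.7 hr = 42.34459 mL
Volume remaining = 159 − 42.34459 = 116.6554 mL
New rate:
Dose = 0.4 mcg/kg/min × 98.63636 kg = 39.45455 mcg/min
39.45455 mcg/min × 60 min/hr = 2367.273 mcg/hr
Rate = 2367.273 mcg/hr ÷ 484.2767 mcg/mL = 4.888264 mL/hr
Time remaining = 116.6554 mL ÷ 4.888264 mL/hr = 23.86438 hr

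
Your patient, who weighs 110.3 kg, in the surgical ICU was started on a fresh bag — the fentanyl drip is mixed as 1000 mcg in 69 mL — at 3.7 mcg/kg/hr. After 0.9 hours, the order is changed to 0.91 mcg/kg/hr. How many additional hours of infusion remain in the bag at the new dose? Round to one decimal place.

Initial rate:
Dose = 3.7 mcg/kg/hr × 110.3 kg = 408.11 mcg/hr
Concentration = 1000 mcg ÷ 69 mL = 14.49275 mcg/mL
Rate = 408.11 mcg/hr ÷ 14.49275 mcg/mL = 28.15959 mL/hr
Volume infused so far = 28.15959 mL/hr × 0.9 hr = 25.34363 mL
Volume remaining = 69 − 25.34363 = 43.65637 mL
New rate:
Dose = 0.91 mcg/kg/hr × 110.3 kg = 100.373 mcg/hr
Rate = 100.373 mcg/hr ÷ 14.49275 mcg/mL = 6.925737 mL/hr
Time remaining = 43.65637 mL ÷ 6.925737 mL/hr = 6.303498 hr

6.3 hours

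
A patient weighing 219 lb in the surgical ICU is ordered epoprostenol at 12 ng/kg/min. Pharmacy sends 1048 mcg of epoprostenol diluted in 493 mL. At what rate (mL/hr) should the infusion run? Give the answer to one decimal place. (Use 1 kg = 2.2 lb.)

33.7 mL/hr

Weight = 219 lb ÷ 2.2 lb/kg = 99.54545 kg
Dose = 12 ng/kg/min × 99.54545 kg = 1194.545 ng/min
1194.545 ng/min × 60 min/hr = 71672.73 ng/hr
Concentration = 1048 mcg ÷ 493 mL = 2.125761 mcg/mL = 2125.761 ng/mL
Rate = 71672.73 ng/hr ÷ 2125.761 ng/mL = 33.71627 mL/hr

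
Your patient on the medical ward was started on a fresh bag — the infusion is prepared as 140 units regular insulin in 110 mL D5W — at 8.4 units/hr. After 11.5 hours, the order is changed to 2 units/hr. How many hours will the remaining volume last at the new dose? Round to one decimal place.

21.7 hours

Initial rate:
Concentration = 140 units ÷ 110 mL = 1.272727 units/mL
Rate = 8.4 units/hr ÷ 1.272727 units/mL = 6.6 mL/hr
Volume infused so far = 6.6 mL/hr × 11.5 hr = 75.9 mL
Volume remaining = 110 − 75.9 = 34.1 mL
New rate:
Rate = 2 units/hr ÷ 1.272727 units/mL = 1.571429 mL/hr
Time remaining = 34.1 mL ÷ 1.571429 mL/hr = 21.7 hr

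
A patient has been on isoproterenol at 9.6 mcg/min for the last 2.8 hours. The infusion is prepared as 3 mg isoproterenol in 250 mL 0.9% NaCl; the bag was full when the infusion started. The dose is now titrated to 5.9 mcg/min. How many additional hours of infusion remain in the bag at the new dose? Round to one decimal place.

3.9 hours

Initial rate:
9.6 mcg/min × 60 min/hr = 576 mcg/hr
Concentration = 3 mg ÷ 250 mL = 0.012 mg/mL = 12 mcg/mL
Rate = 576 mcg/hr ÷ 12 mcg/mL = 48 mL/hr
Volume infused so far = 48 mL/hr × 2.8 hr = 134.4 mL
Volume remaining = 250 − 134.4 = 115.6 mL
New rate:
5.9 mcg/min × 60 min/hr = 354 mcg/hr
Rate = 354 mcg/hr ÷ 12 mcg/mL = 29.5 mL/hr
Time remaining = 115.6 mL ÷ 29.5 mL/hr = 3.918644 hr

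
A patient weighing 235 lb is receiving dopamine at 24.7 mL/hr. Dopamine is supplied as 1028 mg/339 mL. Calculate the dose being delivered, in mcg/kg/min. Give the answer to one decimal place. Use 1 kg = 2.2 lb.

11.7 mcg/kg/min

Weight = 235 lb ÷ 2.2 lb/kg = 106.8182 kg
Concentration = 1028 mg ÷ 339 mL = 3.032448 mg/mL = 3032.448 mcg/mL
Drug rate = 24.7 mL/hr × 3032.448 mcg/mL = 74901.47 mcg/hr
74901.47 mcg/hr ÷ 60 min/hr = 1248.358 mcg/min
1248.358 mcg/min ÷ 106.8182 kg = 11.68675 mcg/kg/min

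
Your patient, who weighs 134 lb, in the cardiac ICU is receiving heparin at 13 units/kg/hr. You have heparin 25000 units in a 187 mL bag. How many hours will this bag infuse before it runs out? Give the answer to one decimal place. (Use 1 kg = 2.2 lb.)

31.6 hours

Weight = 134 lb ÷ 2.2 lb/kg = 60.90909 kg
Dose = 13 units/kg/hr × 60.90909 kg = 791.8182 units/hr
Concentration = 25000 units ÷ 187 mL = 133.6898 units/mL
Rate = 791.8182 units/hr ÷ 133.6898 units/mL = 5.9228 mL/hr
Duration = 187 mL ÷ 5.9228 mL/hr = 31.5729 hr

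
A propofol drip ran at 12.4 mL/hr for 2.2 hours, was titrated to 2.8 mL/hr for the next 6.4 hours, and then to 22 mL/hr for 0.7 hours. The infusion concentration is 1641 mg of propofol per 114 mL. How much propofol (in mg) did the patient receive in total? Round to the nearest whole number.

Concentration = 1641 mg ÷ 114 mL = 14.39474 mg/mL
Stage 1: 12.4 mL/hr × 2.2 hr = 27.28 mL → 27.28 mL × 14.39474 mg/mL = 392.6884 mg
Stage 2: 2.8 mL/hr × 6.4 hr = 17.92 mL → 17.92 mL × 14.39474 mg/mL = 257.9537 mg
Stage 3: 22 mL/hr × 0.7 hr = 15.4 mL → 15.4 mL × 14.39474 mg/mL = 221.6789 mg
Total = 392.6884 + 257.9537 + 221.6789 = 872.3211 mg

872 mg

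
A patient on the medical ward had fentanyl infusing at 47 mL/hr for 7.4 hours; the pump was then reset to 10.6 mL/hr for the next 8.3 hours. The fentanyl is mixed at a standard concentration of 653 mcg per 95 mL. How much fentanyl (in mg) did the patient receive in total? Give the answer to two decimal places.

3.00 mg

Concentration = 653 mcg ÷ 95 mL = 6.873684 mcg/mL
Stage 1: 47 mL/hr × 7.4 hr = 347.8 mL → 347.8 mL × 6.873684 mcg/mL = 2390.667 mcg
Stage 2: 10.6 mL/hr × 8.3 hr = 87.98 mL → 87.98 mL × 6.873684 mcg/mL = 604.7467 mcg
Total = 2390.667 + 604.7467 = 2995.414 mcg = 2.995414 mg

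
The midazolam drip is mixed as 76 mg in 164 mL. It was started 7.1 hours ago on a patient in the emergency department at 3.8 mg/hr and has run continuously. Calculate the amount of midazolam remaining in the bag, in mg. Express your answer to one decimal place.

Concentration = 76 mg ÷ 164 mL = 0.4634146 mg/mL
Rate = 3.8 mg/hr ÷ 0.4634146 mg/mL = 8.2 mL/hr
Volume infused = 8.2 mL/hr × 7.1 hr = 58.22 mL
Volume remaining = 164 − 58.22 = 105.78 mL
Drug remaining = 105.78 mL × 0.4634146 mg/mL = 49.02 mg

49.0 mg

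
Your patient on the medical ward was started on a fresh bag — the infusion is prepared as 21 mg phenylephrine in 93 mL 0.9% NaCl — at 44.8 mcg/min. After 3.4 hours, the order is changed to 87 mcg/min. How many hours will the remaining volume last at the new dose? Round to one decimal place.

2.3 hours

Initial rate:
44.8 mcg/min × 60 min/hr = 2688 mcg/hr
Concentration = 21 mg ÷ 93 mL = 0.2258065 mg/mL = 225.8065 mcg/mL
Rate = 2688 mcg/hr ÷ 225.8065 mcg/mL = 11.904 mL/hr
Volume infused so far = 11.904 mL/hr × 3.4 hr = 40.4736 mL
Volume remaining = 93 − 40.4736 = 52.5264 mL
New rate:
87 mcg/min × 60 min/hr = 5220 mcg/hr
Rate = 5220 mcg/hr ÷ 225.8065 mcg/mL = 23.11714 mL/hr
Time remaining = 52.5264 mL ÷ 23.11714 mL/hr = 2.272184 hr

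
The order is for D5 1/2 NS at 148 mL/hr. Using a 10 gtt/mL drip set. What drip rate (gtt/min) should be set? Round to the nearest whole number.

148 mL/hr ÷ 60 min/hr = 2.466667 mL/min
2.466667 mL/min × 10 gtt/mL = 24.66667 gtt/min

25 gtt/min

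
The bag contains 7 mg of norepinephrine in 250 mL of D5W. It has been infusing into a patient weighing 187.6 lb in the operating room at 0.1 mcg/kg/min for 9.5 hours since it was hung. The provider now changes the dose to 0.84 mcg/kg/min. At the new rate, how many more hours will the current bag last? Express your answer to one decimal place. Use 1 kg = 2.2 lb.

Initial rate:
Weight = 187.6 lb ÷ 2.2 lb/kg = 85.27273 kg
Dose = 0.1 mcg/kg/min × 85.27273 kg = 8.527273 mcg/min
8.527273 mcg/min × 60 min/hr = 511.6364 mcg/hr
Concentration = 7 mg ÷ 250 mL = 0.028 mg/mL = 28 mcg/mL
Rate = 511.6364 mcg/hr ÷ 28 mcg/mL = 18.27273 mL/hr
Volume infused so far = 18.27273 mL/hr × 9.5 hr = 173.5909 mL
Volume remaining = 250 − 173.5909 = 76.40909 mL
New rate:
Dose = 0.84 mcg/kg/min × 85.27273 kg = 71.62909 mcg/min
71.62909 mcg/min × 60 min/hr = 4297.745 mcg/hr
Rate = 4297.745 mcg/hr ÷ 28 mcg/mL = 153.4909 mL/hr
Time remaining = 76.40909 mL ÷ 153.4909 mL/hr = 0.4978086 hr

0.5 hours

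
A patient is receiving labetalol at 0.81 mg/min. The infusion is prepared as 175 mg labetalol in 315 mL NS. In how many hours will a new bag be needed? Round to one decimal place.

3.6 hours

0.81 mg/min × 60 min/hr = 48.6 mg/hr
Concentration = 175 mg ÷ 315 mL = 0.5555556 mg/mL
Rate = 48.6 mg/hr ÷ 0.5555556 mg/mL = 87.48 mL/hr
Duration = 315 mL ÷ 87.48 mL/hr = 3.600823 hr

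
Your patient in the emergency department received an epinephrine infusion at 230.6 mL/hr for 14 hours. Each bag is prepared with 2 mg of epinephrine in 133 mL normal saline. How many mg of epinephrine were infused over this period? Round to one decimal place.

Concentration = 2 mg ÷ 133 mL = 0.01503759 mg/mL = 15.03759 mcg/mL
Drug rate = 230.6 mL/hr × 15.03759 mcg/mL = 3467.669 mcg/hr
Total = 3467.669 mcg/hr × 14 hr = 48547.37 mcg = 48.54737 mg

48.5 mg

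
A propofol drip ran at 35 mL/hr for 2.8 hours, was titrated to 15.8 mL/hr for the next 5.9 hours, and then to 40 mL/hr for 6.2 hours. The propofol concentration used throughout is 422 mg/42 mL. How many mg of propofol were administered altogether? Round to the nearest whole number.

Concentration = 422 mg ÷ 42 mL = 10.04762 mg/mL
Stage 1: 35 mL/hr × 2.8 hr = 98 mL → 98 mL × 10.04762 mg/mL = 984.6667 mg
Stage 2: 15.8 mL/hr × 5.9 hr = 93.22 mL → 93.22 mL × 10.04762 mg/mL = 936.639 mg
Stage 3: 40 mL/hr × 6.2 hr = 248 mL → 248 mL × 10.04762 mg/mL = 2491.81 mg
Total = 984.6667 + 936.639 + 2491.81 = 4413.115 mg

4413 mg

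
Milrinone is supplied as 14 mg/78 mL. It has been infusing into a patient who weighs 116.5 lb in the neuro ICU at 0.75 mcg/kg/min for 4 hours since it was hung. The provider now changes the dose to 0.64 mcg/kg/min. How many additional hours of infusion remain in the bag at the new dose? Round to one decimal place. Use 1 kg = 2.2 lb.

2.2 hours

Initial rate:
Weight = 116.5 lb ÷ 2.2 lb/kg = 52.95455 kg
Dose = 0.75 mcg/kg/min × 52.95455 kg = 39.71591 mcg/min
39.71591 mcg/min × 60 min/hr = 2382.955 mcg/hr
Concentration = 14 mg ÷ 78 mL = 0.1794872 mg/mL = 179.4872 mcg/mL
Rate = 2382.955 mcg/hr ÷ 179.4872 mcg/mL = 13.27646 mL/hr
Volume infused so far = 13.27646 mL/hr × 4 hr = 53.10584 mL
Volume remaining = 78 − 53.10584 = 24.89416 mL
New rate:
Dose = 0.64 mcg/kg/min × 52.95455 kg = 33.89091 mcg/min
33.89091 mcg/min × 60 min/hr = 2033.455 mcg/hr
Rate = 2033.455 mcg/hr ÷ 179.4872 mcg/mL = 11.32925 mL/hr
Time remaining = 24.89416 mL ÷ 11.32925 mL/hr = 2.197335 hr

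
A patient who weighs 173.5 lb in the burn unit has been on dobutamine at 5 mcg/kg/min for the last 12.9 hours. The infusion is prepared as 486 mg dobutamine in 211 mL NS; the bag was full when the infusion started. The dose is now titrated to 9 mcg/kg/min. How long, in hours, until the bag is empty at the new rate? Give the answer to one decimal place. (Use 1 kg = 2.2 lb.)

4.2 hours

Initial rate:
Weight = 173.5 lb ÷ 2.2 lb/kg = 78.86364 kg
Dose = 5 mcg/kg/min × 78.86364 kg = 394.3182 mcg/min
394.3182 mcg/min × 60 min/hr = 23659.09 mcg/hr
Concentration = 486 mg ÷ 211 mL = 2.303318 mg/mL = 2303.318 mcg/mL
Rate = 23659.09 mcg/hr ÷ 2303.318 mcg/mL = 10.27175 mL/hr
Volume infused so far = 10.27175 mL/hr × 12.9 hr = 132.5055 mL
Volume remaining = 211 − 132.5055 = 78.49449 mL
New rate:
Dose = 9 mcg/kg/min × 78.86364 kg = 709.7727 mcg/min
709.7727 mcg/min × 60 min/hr = 42586.36 mcg/hr
Rate = 42586.36 mcg/hr ÷ 2303.318 mcg/mL = 18.48914 mL/hr
Time remaining = 78.49449 mL ÷ 18.48914 mL/hr = 4.245437 hr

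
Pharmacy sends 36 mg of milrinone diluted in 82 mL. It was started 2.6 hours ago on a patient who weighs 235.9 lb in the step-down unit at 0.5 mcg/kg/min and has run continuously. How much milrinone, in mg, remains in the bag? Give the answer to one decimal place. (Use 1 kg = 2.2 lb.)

27.6 mg

Weight = 235.9 lb ÷ 2.2 lb/kg = 107.2273 kg
Dose = 0.5 mcg/kg/min × 107.2273 kg = 53.61364 mcg/min
53.61364 mcg/min × 60 min/hr = 3216.818 mcg/hr
Concentration = 36 mg ÷ 82 mL = 0.4390244 mg/mL = 439.0244 mcg/mL
Rate = 3216.818 mcg/hr ÷ 439.0244 mcg/mL = 7.327197 mL/hr
Volume infused = 7.327197 mL/hr × 2.6 hr = 19.05071 mL
Volume remaining = 82 − 19.05071 = 62.94929 mL
Drug remaining = 62.94929 mL × 439.0244 mcg/mL = 27636.27 mcg = 27.63627 mg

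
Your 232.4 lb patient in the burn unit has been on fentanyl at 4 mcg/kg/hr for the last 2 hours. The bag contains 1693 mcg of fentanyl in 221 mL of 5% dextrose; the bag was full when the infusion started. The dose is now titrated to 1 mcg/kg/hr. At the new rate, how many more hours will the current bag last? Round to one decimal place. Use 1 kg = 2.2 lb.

8.0 hours

Initial rate:
Weight = 232.4 lb ÷ 2.2 lb/kg = 105.6364 kg
Dose = 4 mcg/kg/hr × 105.6364 kg = 422.5455 mcg/hr
Concentration = 1693 mcg ÷ 221 mL = 7.660633 mcg/mL
Rate = 422.5455 mcg/hr ÷ 7.660633 mcg/mL = 55.15803 mL/hr
Volume infused so far = 55.15803 mL/hr × 2 hr = 110.3161 mL
Volume remaining = 221 − 110.3161 = 110.6839 mL
New rate:
Dose = 1 mcg/kg/hr × 105.6364 kg = 105.6364 mcg/hr
Rate = 105.6364 mcg/hr ÷ 7.660633 mcg/mL = 13.78951 mL/hr
Time remaining = 110.6839 mL ÷ 13.78951 mL/hr = 8.026678 hr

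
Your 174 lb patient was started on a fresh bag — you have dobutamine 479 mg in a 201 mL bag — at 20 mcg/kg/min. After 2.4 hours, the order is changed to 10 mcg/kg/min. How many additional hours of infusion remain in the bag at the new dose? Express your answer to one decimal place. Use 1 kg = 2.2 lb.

5.3 hours

Initial rate:
Weight = 174 lb ÷ 2.2 lb/kg = 79.09091 kg
Dose = 20 mcg/kg/min × 79.09091 kg = 1581.818 mcg/min
1581.818 mcg/min × 60 min/hr = 94909.09 mcg/hr
Concentration = 479 mg ÷ 201 mL = 2.383085 mg/mL = 2383.085 mcg/mL
Rate = 94909.09 mcg/hr ÷ 2383.085 mcg/mL = 39.82615 mL/hr
Volume infused so far = 39.82615 mL/hr × 2.4 hr = 95.58277 mL
Volume remaining = 201 − 95.58277 = 105.4172 mL
New rate:
Dose = 10 mcg/kg/min × 79.09091 kg = 790.9091 mcg/min
790.9091 mcg/min × 60 min/hr = 47454.55 mcg/hr
Rate = 47454.55 mcg/hr ÷ 2383.085 mcg/mL = 19.91308 mL/hr
Time remaining = 105.4172 mL ÷ 19.91308 mL/hr = 5.29387 hr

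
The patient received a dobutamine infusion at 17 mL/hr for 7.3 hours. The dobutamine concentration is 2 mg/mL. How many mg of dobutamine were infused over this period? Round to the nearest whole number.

Concentration = 2 mg/mL = 2000 mcg/mL
Drug rate = 17 mL/hr × 2000 mcg/mL = 34000 mcg/hr
Total = 34000 mcg/hr × 7.3 hr = 248200 mcg = 248.2 mg

248 mg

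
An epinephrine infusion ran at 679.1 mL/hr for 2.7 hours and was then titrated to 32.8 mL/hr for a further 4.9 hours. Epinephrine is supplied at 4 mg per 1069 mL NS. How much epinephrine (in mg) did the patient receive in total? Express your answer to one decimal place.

7.5 mg

Concentration = 4 mg ÷ 1069 mL = 0.003741815 mg/mL
Stage 1: 679.1 mL/hr × 2.7 hr = 1833.57 mL → 1833.57 mL × 0.003741815 mg/mL = 6.860879 mg
Stage 2: 32.8 mL/hr × 4.9 hr = 160.72 mL → 160.72 mL × 0.003741815 mg/mL = 0.6013845 mg
Total = 6.860879 + 0.6013845 = 7.462264 mg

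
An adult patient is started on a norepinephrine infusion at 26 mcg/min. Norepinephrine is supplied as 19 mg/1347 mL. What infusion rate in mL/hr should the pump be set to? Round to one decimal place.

26 mcg/min × 60 min/hr = 1560 mcg/hr
Concentration = 19 mg ÷ 1347 mL = 0.01410542 mg/mL = 14.10542 mcg/mL
Rate = 1560 mcg/hr ÷ 14.10542 mcg/mL = 110.5958 mL/hr

110.6 mL/hr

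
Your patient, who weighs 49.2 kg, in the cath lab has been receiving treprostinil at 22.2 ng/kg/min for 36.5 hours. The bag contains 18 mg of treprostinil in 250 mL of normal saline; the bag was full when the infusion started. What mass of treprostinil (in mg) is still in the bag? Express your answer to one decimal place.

15.6 mg

Dose = 22.2 ng/kg/min × 49.2 kg = 1092.24 ng/min
1092.24 ng/min × 60 min/hr = 65534.4 ng/hr
Concentration = 18 mg ÷ 250 mL = 0.072 mg/mL = 72000 ng/mL
Rate = 65534.4 ng/hr ÷ 72000 ng/mL = 0.9102 mL/hr
Volume infused = 0.9102 mL/hr × 36.5 hr = 33.2223 mL
Volume remaining = 250 − 33.2223 = 216.7777 mL
Drug remaining = 216.7777 mL × 72000 ng/mL = 15607994 ng = 15.60799 mg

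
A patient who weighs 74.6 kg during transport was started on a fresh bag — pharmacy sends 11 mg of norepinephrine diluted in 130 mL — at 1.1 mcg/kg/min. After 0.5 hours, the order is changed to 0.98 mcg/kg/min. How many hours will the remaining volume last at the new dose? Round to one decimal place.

Initial rate:
Dose = 1.1 mcg/kg/min × 74.6 kg = 82.06 mcg/min
82.06 mcg/min × 60 min/hr = 4923.6 mcg/hr
Concentration = 11 mg ÷ 130 mL = 0.08461538 mg/mL = 84.61538 mcg/mL
Rate = 4923.6 mcg/hr ÷ 84.61538 mcg/mL = 58.188 mL/hr
Volume infused so far = 58.188 mL/hr × 0.5 hr = 29.094 mL
Volume remaining = 130 − 29.094 = 100.906 mL
New rate:
Dose = 0.98 mcg/kg/min × 74.6 kg = 73.108 mcg/min
73.108 mcg/min × 60 min/hr = 4386.48 mcg/hr
Rate = 4386.48 mcg/hr ÷ 84.61538 mcg/mL = 51.84022 mL/hr
Time remaining = 100.906 mL ÷ 51.84022 mL/hr = 1.946481 hr

1.9 hours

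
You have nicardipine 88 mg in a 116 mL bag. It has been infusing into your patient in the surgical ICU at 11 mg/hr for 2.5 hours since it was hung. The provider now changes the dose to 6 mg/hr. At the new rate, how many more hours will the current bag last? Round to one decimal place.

Initial rate:
Concentration = 88 mg ÷ 116 mL = 0.7586207 mg/mL
Rate = 11 mg/hr ÷ 0.7586207 mg/mL = 14.5 mL/hr
Volume infused so far = 14.5 mL/hr × 2.5 hr = 36.25 mL
Volume remaining = 116 − 36.25 = 79.75 mL
New rate:
Rate = 6 mg/hr ÷ 0.7586207 mg/mL = 7.909091 mL/hr
Time remaining = 79.75 mL ÷ 7.909091 mL/hr = 10.08333 hr

10.1 hours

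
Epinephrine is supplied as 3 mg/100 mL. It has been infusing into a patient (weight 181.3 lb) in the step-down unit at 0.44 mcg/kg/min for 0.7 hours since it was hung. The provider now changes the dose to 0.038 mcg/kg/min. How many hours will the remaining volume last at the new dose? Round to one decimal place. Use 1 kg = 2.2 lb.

7.9 hours

Initial rate:
Weight = 181.3 lb ÷ 2.2 lb/kg = 82.40909 kg
Dose = 0.44 mcg/kg/min × 82.40909 kg = 36.26 mcg/min
36.26 mcg/min × 60 min/hr = 2175.6 mcg/hr
Concentration = 3 mg ÷ 100 mL = 0.03 mg/mL = 30 mcg/mL
Rate = 2175.6 mcg/hr ÷ 30 mcg/mL = 72.52 mL/hr
Volume infused so far = 72.52 mL/hr × 0.7 hr = 50.764 mL
Volume remaining = 100 − 50.764 = 49.236 mL
New rate:
Dose = 0.038 mcg/kg/min × 82.40909 kg = 3.131545 mcg/min
3.131545 mcg/min × 60 min/hr = 187.8927 mcg/hr
Rate = 187.8927 mcg/hr ÷ 30 mcg/mL = 6.263091 mL/hr
Time remaining = 49.236 mL ÷ 6.263091 mL/hr = 7.861294 hr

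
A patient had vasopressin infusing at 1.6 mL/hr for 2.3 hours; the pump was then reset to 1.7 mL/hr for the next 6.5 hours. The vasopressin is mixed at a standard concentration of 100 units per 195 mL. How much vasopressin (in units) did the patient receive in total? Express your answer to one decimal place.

Concentration = 100 units ÷ 195 mL = 0.5128205 units/mL
Stage 1: 1.6 mL/hr × 2.3 hr = 3.68 mL → 3.68 mL × 0.5128205 units/mL = 1.887179 units
Stage 2: 1.7 mL/hr × 6.5 hr = 11.05 mL → 11.05 mL × 0.5128205 units/mL = 5.666667 units
Total = 1.887179 + 5.666667 = 7.553846 units

7.6 units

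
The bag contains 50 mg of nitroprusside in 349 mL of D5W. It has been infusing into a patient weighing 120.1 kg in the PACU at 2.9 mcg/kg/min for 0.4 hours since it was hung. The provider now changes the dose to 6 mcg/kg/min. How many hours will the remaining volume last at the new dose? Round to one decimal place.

Initial rate:
Dose = 2.9 mcg/kg/min × 120.1 kg = 348.29 mcg/min
348.29 mcg/min × 60 min/hr = 20897.4 mcg/hr
Concentration = 50 mg ÷ 349 mL = 0.1432665 mg/mL = 143.2665 mcg/mL
Rate = 20897.4 mcg/hr ÷ 143.2665 mcg/mL = 145.8639 mL/hr
Volume infused so far = 145.8639 mL/hr × 0.4 hr = 58.34554 mL
Volume remaining = 349 − 58.34554 = 290.6545 mL
New rate:
Dose = 6 mcg/kg/min × 120.1 kg = 720.6 mcg/min
720.6 mcg/min × 60 min/hr = 43236 mcg/hr
Rate = 43236 mcg/hr ÷ 143.2665 mcg/mL = 301.7873 mL/hr
Time remaining = 290.6545 mL ÷ 301.7873 mL/hr = 0.9631104 hr

1.0 hours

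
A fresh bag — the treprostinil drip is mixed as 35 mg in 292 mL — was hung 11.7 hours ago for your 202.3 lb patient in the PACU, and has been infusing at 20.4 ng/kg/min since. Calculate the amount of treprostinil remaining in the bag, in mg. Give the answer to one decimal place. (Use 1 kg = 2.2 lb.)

Weight = 202.3 lb ÷ 2.2 lb/kg = 91.95455 kg
Dose = 20.4 ng/kg/min × 91.95455 kg = 1875.873 ng/min
1875.873 ng/min × 60 min/hr = 112552.4 ng/hr
Concentration = 35 mg ÷ 292 mL = 0.119863 mg/mL = 119863 ng/mL
Rate = 112552.4 ng/hr ÷ 119863 ng/mL = 0.9390083 mL/hr
Volume infused = 0.9390083 mL/hr × 11.7 hr = 10.9864 mL
Volume remaining = 292 − 10.9864 = 281.0136 mL
Drug remaining = 281.0136 mL × 119863 ng/mL = 33683137 ng = 33.68314 mg

33.7 mg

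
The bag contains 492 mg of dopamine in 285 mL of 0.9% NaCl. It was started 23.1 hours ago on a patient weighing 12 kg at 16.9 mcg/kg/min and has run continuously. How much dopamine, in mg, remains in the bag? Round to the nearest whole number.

Dose = 16.9 mcg/kg/min × 12 kg = 202.8 mcg/min
202.8 mcg/min × 60 min/hr = 12168 mcg/hr
Concentration = 492 mg ÷ 285 mL = 1.726316 mg/mL = 1726.316 mcg/mL
Rate = 12168 mcg/hr ÷ 1726.316 mcg/mL = 7.048537 mL/hr
Volume infused = 7.048537 mL/hr × 23.1 hr = 162.8212 mL
Volume remaining = 285 − 162.8212 = 122.1788 mL
Drug remaining = 122.1788 mL × 1726.316 mcg/mL = 210919.2 mcg = 210.9192 mg

211 mg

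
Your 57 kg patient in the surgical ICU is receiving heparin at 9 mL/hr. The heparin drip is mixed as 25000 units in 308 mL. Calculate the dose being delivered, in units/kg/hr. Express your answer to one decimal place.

12.8 units/kg/hr

Concentration = 25000 units ÷ 308 mL = 81.16883 units/mL
Drug rate = 9 mL/hr × 81.16883 units/mL = 730.5195 units/hr
730.5195 units/hr ÷ 57 kg = 12.81613 units/kg/hr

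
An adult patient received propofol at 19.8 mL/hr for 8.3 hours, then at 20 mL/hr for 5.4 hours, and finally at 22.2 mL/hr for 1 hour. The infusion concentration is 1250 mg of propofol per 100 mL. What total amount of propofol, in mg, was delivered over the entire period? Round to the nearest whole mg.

Concentration = 1250 mg ÷ 100 mL = 12.5 mg/mL
Stage 1: 19.8 mL/hr × 8.3 hr = 164.34 mL → 164.34 mL × 12.5 mg/mL = 2054.25 mg
Stage 2: 20 mL/hr × 5.4 hr = 108 mL → 108 mL × 12.5 mg/mL = 1350 mg
Stage 3: 22.2 mL/hr × 1 hr = 22.2 mL → 22.2 mL × 12.5 mg/mL = 277.5 mg
Total = 2054.25 + 1350 + 277.5 = 3681.75 mg

3682 mg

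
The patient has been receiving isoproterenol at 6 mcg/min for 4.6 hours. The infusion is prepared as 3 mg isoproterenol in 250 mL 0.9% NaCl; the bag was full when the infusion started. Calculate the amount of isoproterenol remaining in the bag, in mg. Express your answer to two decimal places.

1.34 mg

6 mcg/min × 60 min/hr = 360 mcg/hr
Concentration = 3 mg ÷ 250 mL = 0.012 mg/mL = 12 mcg/mL
Rate = 360 mcg/hr ÷ 12 mcg/mL = 30 mL/hr
Volume infused = 30 mL/hr × 4.6 hr = 138 mL
Volume remaining = 250 − 138 = 112 mL
Drug remaining = 112 mL × 12 mcg/mL = 1344 mcg = 1.344 mg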